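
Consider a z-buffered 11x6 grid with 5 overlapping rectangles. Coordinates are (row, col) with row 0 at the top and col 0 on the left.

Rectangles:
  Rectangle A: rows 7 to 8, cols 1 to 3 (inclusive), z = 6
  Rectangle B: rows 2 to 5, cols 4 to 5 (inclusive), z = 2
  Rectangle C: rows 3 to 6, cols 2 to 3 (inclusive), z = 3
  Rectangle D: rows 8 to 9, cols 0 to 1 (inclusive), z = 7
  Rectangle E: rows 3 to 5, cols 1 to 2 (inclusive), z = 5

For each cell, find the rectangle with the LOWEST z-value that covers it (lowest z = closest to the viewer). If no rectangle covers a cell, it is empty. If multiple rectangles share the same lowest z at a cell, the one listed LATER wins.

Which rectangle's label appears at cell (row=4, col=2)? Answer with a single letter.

Answer: C

Derivation:
Check cell (4,2):
  A: rows 7-8 cols 1-3 -> outside (row miss)
  B: rows 2-5 cols 4-5 -> outside (col miss)
  C: rows 3-6 cols 2-3 z=3 -> covers; best now C (z=3)
  D: rows 8-9 cols 0-1 -> outside (row miss)
  E: rows 3-5 cols 1-2 z=5 -> covers; best now C (z=3)
Winner: C at z=3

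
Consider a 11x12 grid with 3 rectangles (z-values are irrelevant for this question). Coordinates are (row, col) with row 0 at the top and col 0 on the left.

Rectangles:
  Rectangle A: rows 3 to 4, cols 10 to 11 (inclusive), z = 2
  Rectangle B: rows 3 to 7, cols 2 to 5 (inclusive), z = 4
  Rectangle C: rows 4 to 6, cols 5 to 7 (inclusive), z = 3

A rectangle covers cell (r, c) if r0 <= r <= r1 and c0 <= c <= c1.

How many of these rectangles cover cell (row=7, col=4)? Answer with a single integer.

Answer: 1

Derivation:
Check cell (7,4):
  A: rows 3-4 cols 10-11 -> outside (row miss)
  B: rows 3-7 cols 2-5 -> covers
  C: rows 4-6 cols 5-7 -> outside (row miss)
Count covering = 1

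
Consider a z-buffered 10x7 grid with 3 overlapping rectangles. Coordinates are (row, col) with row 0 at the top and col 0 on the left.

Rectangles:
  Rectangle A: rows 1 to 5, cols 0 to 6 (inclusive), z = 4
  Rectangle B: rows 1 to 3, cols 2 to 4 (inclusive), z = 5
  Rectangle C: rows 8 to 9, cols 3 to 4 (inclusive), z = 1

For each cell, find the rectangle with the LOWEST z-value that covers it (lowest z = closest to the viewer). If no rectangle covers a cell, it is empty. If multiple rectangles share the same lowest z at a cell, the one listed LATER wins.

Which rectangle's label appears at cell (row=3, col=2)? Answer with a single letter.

Check cell (3,2):
  A: rows 1-5 cols 0-6 z=4 -> covers; best now A (z=4)
  B: rows 1-3 cols 2-4 z=5 -> covers; best now A (z=4)
  C: rows 8-9 cols 3-4 -> outside (row miss)
Winner: A at z=4

Answer: A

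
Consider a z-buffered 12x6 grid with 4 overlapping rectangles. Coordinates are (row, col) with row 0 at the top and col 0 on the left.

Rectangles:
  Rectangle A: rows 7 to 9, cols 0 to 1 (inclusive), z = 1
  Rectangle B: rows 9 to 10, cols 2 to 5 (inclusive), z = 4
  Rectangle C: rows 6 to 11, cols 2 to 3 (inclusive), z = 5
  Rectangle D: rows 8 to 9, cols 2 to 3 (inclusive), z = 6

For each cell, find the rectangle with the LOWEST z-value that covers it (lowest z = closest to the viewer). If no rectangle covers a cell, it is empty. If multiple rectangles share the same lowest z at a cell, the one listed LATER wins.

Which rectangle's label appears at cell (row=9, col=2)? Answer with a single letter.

Check cell (9,2):
  A: rows 7-9 cols 0-1 -> outside (col miss)
  B: rows 9-10 cols 2-5 z=4 -> covers; best now B (z=4)
  C: rows 6-11 cols 2-3 z=5 -> covers; best now B (z=4)
  D: rows 8-9 cols 2-3 z=6 -> covers; best now B (z=4)
Winner: B at z=4

Answer: B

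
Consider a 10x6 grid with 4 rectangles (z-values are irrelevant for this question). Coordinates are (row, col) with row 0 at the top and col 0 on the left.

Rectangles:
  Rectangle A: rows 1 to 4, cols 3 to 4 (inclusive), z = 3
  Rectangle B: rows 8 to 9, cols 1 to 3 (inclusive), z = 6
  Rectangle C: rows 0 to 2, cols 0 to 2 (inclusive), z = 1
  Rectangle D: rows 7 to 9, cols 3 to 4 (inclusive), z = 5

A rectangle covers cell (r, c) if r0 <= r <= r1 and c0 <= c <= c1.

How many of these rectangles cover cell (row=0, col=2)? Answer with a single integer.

Check cell (0,2):
  A: rows 1-4 cols 3-4 -> outside (row miss)
  B: rows 8-9 cols 1-3 -> outside (row miss)
  C: rows 0-2 cols 0-2 -> covers
  D: rows 7-9 cols 3-4 -> outside (row miss)
Count covering = 1

Answer: 1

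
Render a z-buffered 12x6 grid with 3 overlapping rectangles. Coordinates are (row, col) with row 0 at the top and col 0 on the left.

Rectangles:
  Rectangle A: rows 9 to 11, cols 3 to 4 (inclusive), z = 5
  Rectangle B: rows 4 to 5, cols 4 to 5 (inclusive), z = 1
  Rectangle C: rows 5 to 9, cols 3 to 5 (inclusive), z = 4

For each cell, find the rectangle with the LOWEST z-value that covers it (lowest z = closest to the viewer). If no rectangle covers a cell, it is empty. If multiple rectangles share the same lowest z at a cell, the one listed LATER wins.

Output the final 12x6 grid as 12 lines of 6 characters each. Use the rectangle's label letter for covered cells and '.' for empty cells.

......
......
......
......
....BB
...CBB
...CCC
...CCC
...CCC
...CCC
...AA.
...AA.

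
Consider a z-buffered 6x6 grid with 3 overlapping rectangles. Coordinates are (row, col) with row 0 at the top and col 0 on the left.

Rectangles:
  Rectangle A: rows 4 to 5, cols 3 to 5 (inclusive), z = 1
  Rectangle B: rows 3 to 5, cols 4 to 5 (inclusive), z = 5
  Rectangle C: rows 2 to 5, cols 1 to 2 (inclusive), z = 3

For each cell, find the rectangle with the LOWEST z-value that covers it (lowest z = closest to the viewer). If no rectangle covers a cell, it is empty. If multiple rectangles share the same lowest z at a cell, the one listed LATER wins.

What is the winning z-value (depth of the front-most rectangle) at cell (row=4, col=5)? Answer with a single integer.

Check cell (4,5):
  A: rows 4-5 cols 3-5 z=1 -> covers; best now A (z=1)
  B: rows 3-5 cols 4-5 z=5 -> covers; best now A (z=1)
  C: rows 2-5 cols 1-2 -> outside (col miss)
Winner: A at z=1

Answer: 1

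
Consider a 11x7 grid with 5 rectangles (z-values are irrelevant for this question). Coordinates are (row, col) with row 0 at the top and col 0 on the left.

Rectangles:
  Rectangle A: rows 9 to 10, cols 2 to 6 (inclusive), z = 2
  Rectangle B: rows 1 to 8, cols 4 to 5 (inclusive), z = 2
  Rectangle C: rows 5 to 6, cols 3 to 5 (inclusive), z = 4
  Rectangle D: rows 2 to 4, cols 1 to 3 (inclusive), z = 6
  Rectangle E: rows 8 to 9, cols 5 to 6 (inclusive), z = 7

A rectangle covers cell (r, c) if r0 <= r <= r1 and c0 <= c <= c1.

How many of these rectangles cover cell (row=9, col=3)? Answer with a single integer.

Check cell (9,3):
  A: rows 9-10 cols 2-6 -> covers
  B: rows 1-8 cols 4-5 -> outside (row miss)
  C: rows 5-6 cols 3-5 -> outside (row miss)
  D: rows 2-4 cols 1-3 -> outside (row miss)
  E: rows 8-9 cols 5-6 -> outside (col miss)
Count covering = 1

Answer: 1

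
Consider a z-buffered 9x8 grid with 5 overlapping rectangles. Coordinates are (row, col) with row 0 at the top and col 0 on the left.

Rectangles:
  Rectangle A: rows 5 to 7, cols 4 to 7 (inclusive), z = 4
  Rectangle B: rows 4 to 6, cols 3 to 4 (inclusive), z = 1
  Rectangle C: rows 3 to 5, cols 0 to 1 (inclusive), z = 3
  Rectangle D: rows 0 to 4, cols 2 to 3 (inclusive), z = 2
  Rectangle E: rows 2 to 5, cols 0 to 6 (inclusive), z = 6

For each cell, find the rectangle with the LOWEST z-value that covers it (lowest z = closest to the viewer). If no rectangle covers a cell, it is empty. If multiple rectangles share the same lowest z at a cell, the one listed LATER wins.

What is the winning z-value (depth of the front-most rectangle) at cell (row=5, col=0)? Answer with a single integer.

Answer: 3

Derivation:
Check cell (5,0):
  A: rows 5-7 cols 4-7 -> outside (col miss)
  B: rows 4-6 cols 3-4 -> outside (col miss)
  C: rows 3-5 cols 0-1 z=3 -> covers; best now C (z=3)
  D: rows 0-4 cols 2-3 -> outside (row miss)
  E: rows 2-5 cols 0-6 z=6 -> covers; best now C (z=3)
Winner: C at z=3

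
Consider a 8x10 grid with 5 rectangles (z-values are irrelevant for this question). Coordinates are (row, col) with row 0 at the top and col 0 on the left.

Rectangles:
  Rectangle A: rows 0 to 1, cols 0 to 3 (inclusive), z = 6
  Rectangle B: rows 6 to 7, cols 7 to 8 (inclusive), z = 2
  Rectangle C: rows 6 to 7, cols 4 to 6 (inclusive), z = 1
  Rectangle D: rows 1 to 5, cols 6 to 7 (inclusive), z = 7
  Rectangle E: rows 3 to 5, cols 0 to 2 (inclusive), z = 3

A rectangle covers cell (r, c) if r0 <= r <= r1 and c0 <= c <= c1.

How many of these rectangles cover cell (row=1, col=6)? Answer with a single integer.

Check cell (1,6):
  A: rows 0-1 cols 0-3 -> outside (col miss)
  B: rows 6-7 cols 7-8 -> outside (row miss)
  C: rows 6-7 cols 4-6 -> outside (row miss)
  D: rows 1-5 cols 6-7 -> covers
  E: rows 3-5 cols 0-2 -> outside (row miss)
Count covering = 1

Answer: 1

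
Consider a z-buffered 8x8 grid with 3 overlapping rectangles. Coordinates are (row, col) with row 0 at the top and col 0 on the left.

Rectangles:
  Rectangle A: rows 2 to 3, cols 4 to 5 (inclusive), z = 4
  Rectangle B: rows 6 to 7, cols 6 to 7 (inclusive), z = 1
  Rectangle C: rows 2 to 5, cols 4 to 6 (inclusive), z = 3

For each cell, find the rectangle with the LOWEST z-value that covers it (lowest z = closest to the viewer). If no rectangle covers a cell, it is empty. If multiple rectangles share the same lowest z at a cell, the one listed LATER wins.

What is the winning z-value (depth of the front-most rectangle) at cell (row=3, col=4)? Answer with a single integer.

Answer: 3

Derivation:
Check cell (3,4):
  A: rows 2-3 cols 4-5 z=4 -> covers; best now A (z=4)
  B: rows 6-7 cols 6-7 -> outside (row miss)
  C: rows 2-5 cols 4-6 z=3 -> covers; best now C (z=3)
Winner: C at z=3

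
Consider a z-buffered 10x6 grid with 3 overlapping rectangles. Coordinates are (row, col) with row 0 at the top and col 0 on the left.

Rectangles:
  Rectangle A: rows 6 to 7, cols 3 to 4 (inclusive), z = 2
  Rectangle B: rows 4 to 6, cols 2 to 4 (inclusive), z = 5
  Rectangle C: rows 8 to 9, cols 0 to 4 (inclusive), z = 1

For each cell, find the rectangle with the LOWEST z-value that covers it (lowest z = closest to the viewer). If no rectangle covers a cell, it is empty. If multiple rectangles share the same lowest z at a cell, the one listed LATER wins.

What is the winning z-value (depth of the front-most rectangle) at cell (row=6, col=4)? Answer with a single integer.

Check cell (6,4):
  A: rows 6-7 cols 3-4 z=2 -> covers; best now A (z=2)
  B: rows 4-6 cols 2-4 z=5 -> covers; best now A (z=2)
  C: rows 8-9 cols 0-4 -> outside (row miss)
Winner: A at z=2

Answer: 2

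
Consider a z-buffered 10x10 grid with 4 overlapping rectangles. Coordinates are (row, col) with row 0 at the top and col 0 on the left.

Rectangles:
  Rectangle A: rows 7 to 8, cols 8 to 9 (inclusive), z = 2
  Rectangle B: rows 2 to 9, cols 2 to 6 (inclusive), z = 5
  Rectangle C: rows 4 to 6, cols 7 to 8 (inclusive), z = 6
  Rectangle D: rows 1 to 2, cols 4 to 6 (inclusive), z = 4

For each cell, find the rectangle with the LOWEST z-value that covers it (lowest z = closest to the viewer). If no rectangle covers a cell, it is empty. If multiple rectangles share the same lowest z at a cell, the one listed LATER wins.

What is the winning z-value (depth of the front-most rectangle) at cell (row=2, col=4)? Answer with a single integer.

Answer: 4

Derivation:
Check cell (2,4):
  A: rows 7-8 cols 8-9 -> outside (row miss)
  B: rows 2-9 cols 2-6 z=5 -> covers; best now B (z=5)
  C: rows 4-6 cols 7-8 -> outside (row miss)
  D: rows 1-2 cols 4-6 z=4 -> covers; best now D (z=4)
Winner: D at z=4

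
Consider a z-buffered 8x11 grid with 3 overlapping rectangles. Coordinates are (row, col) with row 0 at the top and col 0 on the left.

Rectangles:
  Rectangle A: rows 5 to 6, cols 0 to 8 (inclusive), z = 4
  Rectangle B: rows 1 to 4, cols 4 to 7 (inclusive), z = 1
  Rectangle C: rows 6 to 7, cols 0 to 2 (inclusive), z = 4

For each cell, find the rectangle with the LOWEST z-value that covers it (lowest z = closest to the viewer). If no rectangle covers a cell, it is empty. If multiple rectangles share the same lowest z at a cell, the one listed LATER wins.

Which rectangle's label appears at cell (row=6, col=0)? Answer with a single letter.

Answer: C

Derivation:
Check cell (6,0):
  A: rows 5-6 cols 0-8 z=4 -> covers; best now A (z=4)
  B: rows 1-4 cols 4-7 -> outside (row miss)
  C: rows 6-7 cols 0-2 z=4 -> covers; best now C (z=4)
Winner: C at z=4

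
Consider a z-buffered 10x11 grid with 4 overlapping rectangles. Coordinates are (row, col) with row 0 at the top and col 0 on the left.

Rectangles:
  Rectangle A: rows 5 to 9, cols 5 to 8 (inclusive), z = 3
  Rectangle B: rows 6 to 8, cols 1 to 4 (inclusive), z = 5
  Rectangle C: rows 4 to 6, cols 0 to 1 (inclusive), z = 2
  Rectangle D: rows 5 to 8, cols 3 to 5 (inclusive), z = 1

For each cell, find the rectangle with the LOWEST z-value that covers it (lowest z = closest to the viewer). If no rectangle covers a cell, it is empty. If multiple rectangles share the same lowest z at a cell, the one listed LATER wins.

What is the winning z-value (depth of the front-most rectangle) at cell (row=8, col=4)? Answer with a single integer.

Check cell (8,4):
  A: rows 5-9 cols 5-8 -> outside (col miss)
  B: rows 6-8 cols 1-4 z=5 -> covers; best now B (z=5)
  C: rows 4-6 cols 0-1 -> outside (row miss)
  D: rows 5-8 cols 3-5 z=1 -> covers; best now D (z=1)
Winner: D at z=1

Answer: 1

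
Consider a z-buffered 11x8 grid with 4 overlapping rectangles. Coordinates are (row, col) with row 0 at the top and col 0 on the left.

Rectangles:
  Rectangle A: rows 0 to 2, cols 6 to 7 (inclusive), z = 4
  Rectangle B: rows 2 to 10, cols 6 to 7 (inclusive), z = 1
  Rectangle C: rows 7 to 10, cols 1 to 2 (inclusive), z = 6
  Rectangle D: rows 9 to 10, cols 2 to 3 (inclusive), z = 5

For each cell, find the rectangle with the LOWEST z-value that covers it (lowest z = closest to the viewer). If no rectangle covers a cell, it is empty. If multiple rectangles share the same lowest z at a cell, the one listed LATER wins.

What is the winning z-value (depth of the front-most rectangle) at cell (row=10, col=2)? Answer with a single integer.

Answer: 5

Derivation:
Check cell (10,2):
  A: rows 0-2 cols 6-7 -> outside (row miss)
  B: rows 2-10 cols 6-7 -> outside (col miss)
  C: rows 7-10 cols 1-2 z=6 -> covers; best now C (z=6)
  D: rows 9-10 cols 2-3 z=5 -> covers; best now D (z=5)
Winner: D at z=5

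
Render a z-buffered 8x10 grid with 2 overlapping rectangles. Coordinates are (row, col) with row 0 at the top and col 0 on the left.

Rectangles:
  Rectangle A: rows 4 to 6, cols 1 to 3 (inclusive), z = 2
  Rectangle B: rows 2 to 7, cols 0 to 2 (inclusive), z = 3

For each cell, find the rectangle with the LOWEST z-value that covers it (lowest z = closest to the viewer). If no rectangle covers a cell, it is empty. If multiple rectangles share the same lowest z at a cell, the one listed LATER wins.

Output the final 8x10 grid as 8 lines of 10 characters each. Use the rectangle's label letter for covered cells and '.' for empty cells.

..........
..........
BBB.......
BBB.......
BAAA......
BAAA......
BAAA......
BBB.......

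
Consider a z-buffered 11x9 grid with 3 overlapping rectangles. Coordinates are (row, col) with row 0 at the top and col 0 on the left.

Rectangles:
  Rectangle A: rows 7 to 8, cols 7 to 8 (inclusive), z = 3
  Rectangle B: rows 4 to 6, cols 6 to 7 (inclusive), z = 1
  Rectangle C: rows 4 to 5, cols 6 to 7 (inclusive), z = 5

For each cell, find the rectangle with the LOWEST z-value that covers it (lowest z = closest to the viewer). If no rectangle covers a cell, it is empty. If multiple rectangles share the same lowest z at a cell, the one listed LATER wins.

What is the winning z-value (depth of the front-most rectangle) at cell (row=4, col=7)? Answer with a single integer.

Check cell (4,7):
  A: rows 7-8 cols 7-8 -> outside (row miss)
  B: rows 4-6 cols 6-7 z=1 -> covers; best now B (z=1)
  C: rows 4-5 cols 6-7 z=5 -> covers; best now B (z=1)
Winner: B at z=1

Answer: 1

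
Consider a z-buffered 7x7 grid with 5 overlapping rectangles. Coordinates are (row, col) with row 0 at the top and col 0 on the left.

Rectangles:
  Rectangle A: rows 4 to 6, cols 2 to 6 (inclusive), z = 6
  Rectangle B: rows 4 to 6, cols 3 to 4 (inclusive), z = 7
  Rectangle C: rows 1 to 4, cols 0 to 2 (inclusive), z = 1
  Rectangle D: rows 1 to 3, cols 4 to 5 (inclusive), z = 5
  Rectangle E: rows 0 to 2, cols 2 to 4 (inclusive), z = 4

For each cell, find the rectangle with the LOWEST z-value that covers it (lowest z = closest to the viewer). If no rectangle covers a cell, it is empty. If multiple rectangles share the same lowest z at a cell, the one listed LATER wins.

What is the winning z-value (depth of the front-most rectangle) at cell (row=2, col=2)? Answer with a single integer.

Answer: 1

Derivation:
Check cell (2,2):
  A: rows 4-6 cols 2-6 -> outside (row miss)
  B: rows 4-6 cols 3-4 -> outside (row miss)
  C: rows 1-4 cols 0-2 z=1 -> covers; best now C (z=1)
  D: rows 1-3 cols 4-5 -> outside (col miss)
  E: rows 0-2 cols 2-4 z=4 -> covers; best now C (z=1)
Winner: C at z=1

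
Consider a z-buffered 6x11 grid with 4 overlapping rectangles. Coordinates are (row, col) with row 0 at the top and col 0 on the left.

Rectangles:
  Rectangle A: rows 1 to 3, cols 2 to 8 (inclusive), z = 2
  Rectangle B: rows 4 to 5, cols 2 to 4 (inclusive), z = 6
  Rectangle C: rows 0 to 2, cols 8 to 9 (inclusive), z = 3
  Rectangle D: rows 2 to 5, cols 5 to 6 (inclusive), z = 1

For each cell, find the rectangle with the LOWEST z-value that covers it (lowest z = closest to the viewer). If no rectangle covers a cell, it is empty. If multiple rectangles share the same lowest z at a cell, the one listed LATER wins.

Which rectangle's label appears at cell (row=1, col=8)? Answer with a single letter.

Check cell (1,8):
  A: rows 1-3 cols 2-8 z=2 -> covers; best now A (z=2)
  B: rows 4-5 cols 2-4 -> outside (row miss)
  C: rows 0-2 cols 8-9 z=3 -> covers; best now A (z=2)
  D: rows 2-5 cols 5-6 -> outside (row miss)
Winner: A at z=2

Answer: A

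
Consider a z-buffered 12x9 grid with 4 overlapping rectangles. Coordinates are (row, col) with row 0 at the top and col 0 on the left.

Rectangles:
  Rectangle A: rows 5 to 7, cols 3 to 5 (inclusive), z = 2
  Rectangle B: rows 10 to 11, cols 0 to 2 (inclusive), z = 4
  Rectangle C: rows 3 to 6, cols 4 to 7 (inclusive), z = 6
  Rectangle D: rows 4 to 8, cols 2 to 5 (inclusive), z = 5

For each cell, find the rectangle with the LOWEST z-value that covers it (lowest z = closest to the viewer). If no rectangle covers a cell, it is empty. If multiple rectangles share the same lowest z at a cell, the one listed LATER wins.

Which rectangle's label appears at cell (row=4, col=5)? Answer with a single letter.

Answer: D

Derivation:
Check cell (4,5):
  A: rows 5-7 cols 3-5 -> outside (row miss)
  B: rows 10-11 cols 0-2 -> outside (row miss)
  C: rows 3-6 cols 4-7 z=6 -> covers; best now C (z=6)
  D: rows 4-8 cols 2-5 z=5 -> covers; best now D (z=5)
Winner: D at z=5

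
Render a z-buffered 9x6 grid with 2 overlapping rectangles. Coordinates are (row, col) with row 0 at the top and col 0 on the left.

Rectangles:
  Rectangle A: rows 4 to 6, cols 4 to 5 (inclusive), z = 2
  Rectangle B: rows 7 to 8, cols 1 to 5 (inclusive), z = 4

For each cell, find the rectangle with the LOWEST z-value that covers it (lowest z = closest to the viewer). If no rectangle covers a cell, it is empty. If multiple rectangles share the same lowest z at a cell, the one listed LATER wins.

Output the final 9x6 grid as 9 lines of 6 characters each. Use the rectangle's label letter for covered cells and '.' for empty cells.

......
......
......
......
....AA
....AA
....AA
.BBBBB
.BBBBB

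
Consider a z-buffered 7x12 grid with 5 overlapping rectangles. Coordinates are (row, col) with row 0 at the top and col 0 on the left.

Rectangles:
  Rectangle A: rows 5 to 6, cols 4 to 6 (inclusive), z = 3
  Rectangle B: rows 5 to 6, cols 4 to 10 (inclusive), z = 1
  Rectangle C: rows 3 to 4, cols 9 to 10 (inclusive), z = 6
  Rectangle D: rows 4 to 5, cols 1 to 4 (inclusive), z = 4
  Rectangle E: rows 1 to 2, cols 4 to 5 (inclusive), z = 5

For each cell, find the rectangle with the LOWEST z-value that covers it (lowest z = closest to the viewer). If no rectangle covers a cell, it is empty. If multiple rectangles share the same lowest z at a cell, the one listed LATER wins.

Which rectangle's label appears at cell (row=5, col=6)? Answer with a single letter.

Check cell (5,6):
  A: rows 5-6 cols 4-6 z=3 -> covers; best now A (z=3)
  B: rows 5-6 cols 4-10 z=1 -> covers; best now B (z=1)
  C: rows 3-4 cols 9-10 -> outside (row miss)
  D: rows 4-5 cols 1-4 -> outside (col miss)
  E: rows 1-2 cols 4-5 -> outside (row miss)
Winner: B at z=1

Answer: B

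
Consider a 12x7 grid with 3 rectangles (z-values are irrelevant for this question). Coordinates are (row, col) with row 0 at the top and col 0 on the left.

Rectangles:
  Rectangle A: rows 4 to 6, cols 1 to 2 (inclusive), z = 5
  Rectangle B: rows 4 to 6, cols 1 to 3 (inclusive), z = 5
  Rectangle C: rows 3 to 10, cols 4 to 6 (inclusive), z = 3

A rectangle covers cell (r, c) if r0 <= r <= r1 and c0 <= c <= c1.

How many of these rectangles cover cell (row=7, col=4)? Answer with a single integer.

Answer: 1

Derivation:
Check cell (7,4):
  A: rows 4-6 cols 1-2 -> outside (row miss)
  B: rows 4-6 cols 1-3 -> outside (row miss)
  C: rows 3-10 cols 4-6 -> covers
Count covering = 1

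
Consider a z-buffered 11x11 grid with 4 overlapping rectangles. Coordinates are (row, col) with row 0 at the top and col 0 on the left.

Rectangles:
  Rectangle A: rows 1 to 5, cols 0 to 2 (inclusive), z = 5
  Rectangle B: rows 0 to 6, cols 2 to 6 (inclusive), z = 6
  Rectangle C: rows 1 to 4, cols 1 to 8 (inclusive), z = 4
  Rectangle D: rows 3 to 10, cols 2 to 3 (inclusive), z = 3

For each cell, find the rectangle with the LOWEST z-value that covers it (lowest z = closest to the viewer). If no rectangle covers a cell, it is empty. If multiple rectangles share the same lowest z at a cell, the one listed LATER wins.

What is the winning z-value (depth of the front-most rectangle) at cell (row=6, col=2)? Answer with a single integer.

Check cell (6,2):
  A: rows 1-5 cols 0-2 -> outside (row miss)
  B: rows 0-6 cols 2-6 z=6 -> covers; best now B (z=6)
  C: rows 1-4 cols 1-8 -> outside (row miss)
  D: rows 3-10 cols 2-3 z=3 -> covers; best now D (z=3)
Winner: D at z=3

Answer: 3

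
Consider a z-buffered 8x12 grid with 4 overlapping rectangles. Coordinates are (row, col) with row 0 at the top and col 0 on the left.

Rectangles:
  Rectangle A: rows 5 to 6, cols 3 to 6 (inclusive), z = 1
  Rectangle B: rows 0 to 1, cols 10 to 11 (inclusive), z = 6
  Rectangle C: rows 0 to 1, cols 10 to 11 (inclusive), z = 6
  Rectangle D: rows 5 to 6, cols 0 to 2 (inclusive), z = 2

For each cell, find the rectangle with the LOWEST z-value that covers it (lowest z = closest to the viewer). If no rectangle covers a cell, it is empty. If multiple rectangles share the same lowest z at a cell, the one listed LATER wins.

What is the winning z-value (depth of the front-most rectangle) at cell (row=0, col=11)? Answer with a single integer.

Answer: 6

Derivation:
Check cell (0,11):
  A: rows 5-6 cols 3-6 -> outside (row miss)
  B: rows 0-1 cols 10-11 z=6 -> covers; best now B (z=6)
  C: rows 0-1 cols 10-11 z=6 -> covers; best now C (z=6)
  D: rows 5-6 cols 0-2 -> outside (row miss)
Winner: C at z=6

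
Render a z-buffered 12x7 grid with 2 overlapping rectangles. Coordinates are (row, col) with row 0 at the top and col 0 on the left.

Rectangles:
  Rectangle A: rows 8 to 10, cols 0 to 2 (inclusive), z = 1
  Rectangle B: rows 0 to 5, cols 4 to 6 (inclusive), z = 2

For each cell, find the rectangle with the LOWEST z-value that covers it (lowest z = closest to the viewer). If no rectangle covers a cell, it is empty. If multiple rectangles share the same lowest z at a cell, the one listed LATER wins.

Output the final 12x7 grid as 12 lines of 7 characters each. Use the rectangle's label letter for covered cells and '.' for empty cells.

....BBB
....BBB
....BBB
....BBB
....BBB
....BBB
.......
.......
AAA....
AAA....
AAA....
.......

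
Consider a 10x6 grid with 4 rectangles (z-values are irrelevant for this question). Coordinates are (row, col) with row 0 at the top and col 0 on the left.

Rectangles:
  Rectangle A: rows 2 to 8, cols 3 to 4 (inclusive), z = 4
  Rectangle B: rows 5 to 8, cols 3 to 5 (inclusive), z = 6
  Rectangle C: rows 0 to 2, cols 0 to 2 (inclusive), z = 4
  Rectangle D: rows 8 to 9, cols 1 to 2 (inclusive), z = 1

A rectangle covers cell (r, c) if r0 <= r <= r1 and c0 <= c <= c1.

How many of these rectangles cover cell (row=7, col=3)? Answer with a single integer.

Answer: 2

Derivation:
Check cell (7,3):
  A: rows 2-8 cols 3-4 -> covers
  B: rows 5-8 cols 3-5 -> covers
  C: rows 0-2 cols 0-2 -> outside (row miss)
  D: rows 8-9 cols 1-2 -> outside (row miss)
Count covering = 2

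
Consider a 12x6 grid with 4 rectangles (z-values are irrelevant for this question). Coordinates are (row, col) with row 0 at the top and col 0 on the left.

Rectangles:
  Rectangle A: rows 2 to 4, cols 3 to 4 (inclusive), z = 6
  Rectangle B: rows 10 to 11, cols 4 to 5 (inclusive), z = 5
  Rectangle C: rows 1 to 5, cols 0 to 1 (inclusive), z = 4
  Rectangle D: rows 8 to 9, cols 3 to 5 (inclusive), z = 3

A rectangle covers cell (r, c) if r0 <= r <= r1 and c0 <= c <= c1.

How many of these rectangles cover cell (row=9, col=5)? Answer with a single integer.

Answer: 1

Derivation:
Check cell (9,5):
  A: rows 2-4 cols 3-4 -> outside (row miss)
  B: rows 10-11 cols 4-5 -> outside (row miss)
  C: rows 1-5 cols 0-1 -> outside (row miss)
  D: rows 8-9 cols 3-5 -> covers
Count covering = 1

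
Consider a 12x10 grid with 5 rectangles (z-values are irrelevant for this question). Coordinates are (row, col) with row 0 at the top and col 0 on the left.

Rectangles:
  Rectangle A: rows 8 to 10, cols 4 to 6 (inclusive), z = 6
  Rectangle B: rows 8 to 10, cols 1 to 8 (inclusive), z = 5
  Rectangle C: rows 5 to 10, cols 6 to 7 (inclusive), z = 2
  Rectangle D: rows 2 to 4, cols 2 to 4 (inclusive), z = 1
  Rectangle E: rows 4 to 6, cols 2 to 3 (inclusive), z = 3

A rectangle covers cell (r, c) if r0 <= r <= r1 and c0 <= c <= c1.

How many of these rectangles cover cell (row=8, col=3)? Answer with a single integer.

Check cell (8,3):
  A: rows 8-10 cols 4-6 -> outside (col miss)
  B: rows 8-10 cols 1-8 -> covers
  C: rows 5-10 cols 6-7 -> outside (col miss)
  D: rows 2-4 cols 2-4 -> outside (row miss)
  E: rows 4-6 cols 2-3 -> outside (row miss)
Count covering = 1

Answer: 1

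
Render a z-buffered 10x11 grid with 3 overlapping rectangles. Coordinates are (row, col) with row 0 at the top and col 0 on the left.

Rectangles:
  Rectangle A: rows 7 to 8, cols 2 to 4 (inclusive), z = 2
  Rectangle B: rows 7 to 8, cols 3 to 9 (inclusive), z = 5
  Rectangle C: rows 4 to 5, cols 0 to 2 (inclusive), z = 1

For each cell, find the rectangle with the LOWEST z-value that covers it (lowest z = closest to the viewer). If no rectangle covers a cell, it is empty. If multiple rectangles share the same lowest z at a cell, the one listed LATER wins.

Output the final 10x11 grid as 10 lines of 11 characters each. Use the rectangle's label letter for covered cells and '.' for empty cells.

...........
...........
...........
...........
CCC........
CCC........
...........
..AAABBBBB.
..AAABBBBB.
...........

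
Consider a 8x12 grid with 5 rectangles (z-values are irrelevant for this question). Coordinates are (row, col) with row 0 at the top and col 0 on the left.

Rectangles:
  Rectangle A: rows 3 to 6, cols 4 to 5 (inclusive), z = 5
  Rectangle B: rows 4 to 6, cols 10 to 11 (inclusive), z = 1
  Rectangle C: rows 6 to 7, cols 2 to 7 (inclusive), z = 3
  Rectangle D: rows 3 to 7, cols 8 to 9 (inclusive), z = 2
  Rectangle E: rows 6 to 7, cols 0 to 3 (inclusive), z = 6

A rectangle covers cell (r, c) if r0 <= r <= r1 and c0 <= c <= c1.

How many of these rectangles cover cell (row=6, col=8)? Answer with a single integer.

Check cell (6,8):
  A: rows 3-6 cols 4-5 -> outside (col miss)
  B: rows 4-6 cols 10-11 -> outside (col miss)
  C: rows 6-7 cols 2-7 -> outside (col miss)
  D: rows 3-7 cols 8-9 -> covers
  E: rows 6-7 cols 0-3 -> outside (col miss)
Count covering = 1

Answer: 1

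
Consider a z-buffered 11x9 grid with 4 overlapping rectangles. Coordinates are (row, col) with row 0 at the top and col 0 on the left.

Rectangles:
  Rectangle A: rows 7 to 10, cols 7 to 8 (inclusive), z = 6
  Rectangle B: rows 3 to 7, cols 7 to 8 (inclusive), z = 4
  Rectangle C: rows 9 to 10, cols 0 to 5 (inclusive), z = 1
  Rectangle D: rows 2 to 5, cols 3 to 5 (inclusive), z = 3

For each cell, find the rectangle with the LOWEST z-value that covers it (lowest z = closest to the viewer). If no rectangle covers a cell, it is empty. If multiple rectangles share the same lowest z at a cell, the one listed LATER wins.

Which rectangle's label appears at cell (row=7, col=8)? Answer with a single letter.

Answer: B

Derivation:
Check cell (7,8):
  A: rows 7-10 cols 7-8 z=6 -> covers; best now A (z=6)
  B: rows 3-7 cols 7-8 z=4 -> covers; best now B (z=4)
  C: rows 9-10 cols 0-5 -> outside (row miss)
  D: rows 2-5 cols 3-5 -> outside (row miss)
Winner: B at z=4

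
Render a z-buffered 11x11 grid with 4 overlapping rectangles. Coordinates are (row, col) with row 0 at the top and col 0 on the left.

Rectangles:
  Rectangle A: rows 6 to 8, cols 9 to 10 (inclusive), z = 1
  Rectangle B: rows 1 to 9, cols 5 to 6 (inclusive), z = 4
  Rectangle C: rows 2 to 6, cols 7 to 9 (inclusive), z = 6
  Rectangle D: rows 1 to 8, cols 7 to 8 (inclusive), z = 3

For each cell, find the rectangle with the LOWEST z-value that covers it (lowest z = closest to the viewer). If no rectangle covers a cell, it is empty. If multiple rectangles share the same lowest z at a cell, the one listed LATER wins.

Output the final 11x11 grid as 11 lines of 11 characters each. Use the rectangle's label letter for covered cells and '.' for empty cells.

...........
.....BBDD..
.....BBDDC.
.....BBDDC.
.....BBDDC.
.....BBDDC.
.....BBDDAA
.....BBDDAA
.....BBDDAA
.....BB....
...........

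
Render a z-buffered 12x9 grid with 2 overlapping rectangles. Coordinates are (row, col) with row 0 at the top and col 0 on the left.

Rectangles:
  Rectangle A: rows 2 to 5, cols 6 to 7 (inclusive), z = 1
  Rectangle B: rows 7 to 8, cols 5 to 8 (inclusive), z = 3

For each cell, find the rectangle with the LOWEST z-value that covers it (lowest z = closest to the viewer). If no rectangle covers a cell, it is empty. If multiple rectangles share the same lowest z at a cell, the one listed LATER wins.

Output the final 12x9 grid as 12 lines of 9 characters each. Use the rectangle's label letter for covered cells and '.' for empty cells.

.........
.........
......AA.
......AA.
......AA.
......AA.
.........
.....BBBB
.....BBBB
.........
.........
.........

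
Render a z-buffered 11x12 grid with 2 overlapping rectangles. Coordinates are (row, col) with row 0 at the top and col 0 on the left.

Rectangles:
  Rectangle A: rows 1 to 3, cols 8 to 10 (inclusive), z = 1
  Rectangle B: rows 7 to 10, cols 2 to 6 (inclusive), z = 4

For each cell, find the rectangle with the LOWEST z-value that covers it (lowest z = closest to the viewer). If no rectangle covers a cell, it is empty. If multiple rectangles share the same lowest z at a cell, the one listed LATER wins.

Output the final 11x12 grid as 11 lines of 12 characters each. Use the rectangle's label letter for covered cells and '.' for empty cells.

............
........AAA.
........AAA.
........AAA.
............
............
............
..BBBBB.....
..BBBBB.....
..BBBBB.....
..BBBBB.....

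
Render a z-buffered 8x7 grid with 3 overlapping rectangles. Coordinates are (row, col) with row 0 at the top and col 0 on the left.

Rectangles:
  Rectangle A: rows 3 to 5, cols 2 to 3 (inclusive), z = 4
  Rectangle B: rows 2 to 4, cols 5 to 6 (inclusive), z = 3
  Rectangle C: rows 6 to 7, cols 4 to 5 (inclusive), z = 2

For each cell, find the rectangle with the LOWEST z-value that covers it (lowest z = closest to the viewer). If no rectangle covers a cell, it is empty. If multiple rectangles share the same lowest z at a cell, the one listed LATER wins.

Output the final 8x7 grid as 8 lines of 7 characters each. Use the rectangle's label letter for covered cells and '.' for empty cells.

.......
.......
.....BB
..AA.BB
..AA.BB
..AA...
....CC.
....CC.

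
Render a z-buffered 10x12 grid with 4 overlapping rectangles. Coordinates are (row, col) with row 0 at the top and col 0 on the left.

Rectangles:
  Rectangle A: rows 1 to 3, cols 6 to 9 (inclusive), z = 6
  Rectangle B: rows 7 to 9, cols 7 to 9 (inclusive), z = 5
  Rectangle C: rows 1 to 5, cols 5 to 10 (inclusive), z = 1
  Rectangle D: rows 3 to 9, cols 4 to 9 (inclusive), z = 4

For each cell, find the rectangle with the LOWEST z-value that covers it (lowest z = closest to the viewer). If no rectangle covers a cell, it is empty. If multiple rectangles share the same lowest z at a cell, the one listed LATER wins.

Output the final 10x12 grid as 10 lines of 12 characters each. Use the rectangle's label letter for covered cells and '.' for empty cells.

............
.....CCCCCC.
.....CCCCCC.
....DCCCCCC.
....DCCCCCC.
....DCCCCCC.
....DDDDDD..
....DDDDDD..
....DDDDDD..
....DDDDDD..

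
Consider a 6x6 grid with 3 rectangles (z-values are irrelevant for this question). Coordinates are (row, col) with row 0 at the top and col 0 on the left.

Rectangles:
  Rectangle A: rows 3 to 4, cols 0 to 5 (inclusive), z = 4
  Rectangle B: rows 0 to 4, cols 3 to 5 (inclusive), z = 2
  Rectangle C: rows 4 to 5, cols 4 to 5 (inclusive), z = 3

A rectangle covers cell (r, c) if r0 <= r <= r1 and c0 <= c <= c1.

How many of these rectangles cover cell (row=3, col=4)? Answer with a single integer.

Answer: 2

Derivation:
Check cell (3,4):
  A: rows 3-4 cols 0-5 -> covers
  B: rows 0-4 cols 3-5 -> covers
  C: rows 4-5 cols 4-5 -> outside (row miss)
Count covering = 2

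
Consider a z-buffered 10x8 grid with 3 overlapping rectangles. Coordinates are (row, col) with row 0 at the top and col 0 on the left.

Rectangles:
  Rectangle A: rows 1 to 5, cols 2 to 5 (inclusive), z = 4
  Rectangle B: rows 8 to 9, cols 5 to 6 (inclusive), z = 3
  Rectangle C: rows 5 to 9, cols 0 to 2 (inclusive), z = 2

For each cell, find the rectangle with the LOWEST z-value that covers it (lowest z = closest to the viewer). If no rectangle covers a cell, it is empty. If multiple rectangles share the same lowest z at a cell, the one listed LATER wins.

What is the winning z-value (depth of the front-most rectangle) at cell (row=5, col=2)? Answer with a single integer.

Check cell (5,2):
  A: rows 1-5 cols 2-5 z=4 -> covers; best now A (z=4)
  B: rows 8-9 cols 5-6 -> outside (row miss)
  C: rows 5-9 cols 0-2 z=2 -> covers; best now C (z=2)
Winner: C at z=2

Answer: 2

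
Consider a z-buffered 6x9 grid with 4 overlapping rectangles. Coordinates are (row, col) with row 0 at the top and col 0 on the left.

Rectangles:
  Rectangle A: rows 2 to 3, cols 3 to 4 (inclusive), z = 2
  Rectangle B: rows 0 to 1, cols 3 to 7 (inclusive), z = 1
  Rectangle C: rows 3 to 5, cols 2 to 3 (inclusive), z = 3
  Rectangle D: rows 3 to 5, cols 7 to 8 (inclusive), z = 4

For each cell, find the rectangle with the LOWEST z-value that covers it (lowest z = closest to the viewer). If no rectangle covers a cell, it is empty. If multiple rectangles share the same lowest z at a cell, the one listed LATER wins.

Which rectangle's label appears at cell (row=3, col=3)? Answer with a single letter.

Check cell (3,3):
  A: rows 2-3 cols 3-4 z=2 -> covers; best now A (z=2)
  B: rows 0-1 cols 3-7 -> outside (row miss)
  C: rows 3-5 cols 2-3 z=3 -> covers; best now A (z=2)
  D: rows 3-5 cols 7-8 -> outside (col miss)
Winner: A at z=2

Answer: A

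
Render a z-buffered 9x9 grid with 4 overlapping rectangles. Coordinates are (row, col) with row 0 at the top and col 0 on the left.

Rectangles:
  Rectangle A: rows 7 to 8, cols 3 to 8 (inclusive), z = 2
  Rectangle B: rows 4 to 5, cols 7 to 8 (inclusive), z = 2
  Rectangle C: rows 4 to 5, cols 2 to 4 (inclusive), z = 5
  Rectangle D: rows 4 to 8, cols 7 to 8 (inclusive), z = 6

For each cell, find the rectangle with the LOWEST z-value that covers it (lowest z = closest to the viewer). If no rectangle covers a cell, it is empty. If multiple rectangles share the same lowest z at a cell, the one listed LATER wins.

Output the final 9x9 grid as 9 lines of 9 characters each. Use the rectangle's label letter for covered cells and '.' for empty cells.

.........
.........
.........
.........
..CCC..BB
..CCC..BB
.......DD
...AAAAAA
...AAAAAA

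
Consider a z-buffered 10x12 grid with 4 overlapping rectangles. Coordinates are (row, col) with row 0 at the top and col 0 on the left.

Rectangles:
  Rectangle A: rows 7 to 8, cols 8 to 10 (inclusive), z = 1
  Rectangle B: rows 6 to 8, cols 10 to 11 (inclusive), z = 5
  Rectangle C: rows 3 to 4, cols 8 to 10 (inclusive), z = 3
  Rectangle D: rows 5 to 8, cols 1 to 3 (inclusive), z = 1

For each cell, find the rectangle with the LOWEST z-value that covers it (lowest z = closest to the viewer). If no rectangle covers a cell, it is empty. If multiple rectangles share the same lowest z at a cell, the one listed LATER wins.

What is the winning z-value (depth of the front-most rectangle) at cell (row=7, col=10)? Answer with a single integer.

Answer: 1

Derivation:
Check cell (7,10):
  A: rows 7-8 cols 8-10 z=1 -> covers; best now A (z=1)
  B: rows 6-8 cols 10-11 z=5 -> covers; best now A (z=1)
  C: rows 3-4 cols 8-10 -> outside (row miss)
  D: rows 5-8 cols 1-3 -> outside (col miss)
Winner: A at z=1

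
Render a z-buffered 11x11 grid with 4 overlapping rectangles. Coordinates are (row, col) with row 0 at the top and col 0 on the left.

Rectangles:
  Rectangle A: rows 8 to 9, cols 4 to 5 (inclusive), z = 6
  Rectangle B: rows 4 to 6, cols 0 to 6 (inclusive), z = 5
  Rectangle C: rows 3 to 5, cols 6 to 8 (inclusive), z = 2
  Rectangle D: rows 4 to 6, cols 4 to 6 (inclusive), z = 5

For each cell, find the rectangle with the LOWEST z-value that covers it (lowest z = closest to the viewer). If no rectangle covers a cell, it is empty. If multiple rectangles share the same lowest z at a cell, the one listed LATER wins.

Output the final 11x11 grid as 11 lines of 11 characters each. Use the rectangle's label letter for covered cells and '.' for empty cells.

...........
...........
...........
......CCC..
BBBBDDCCC..
BBBBDDCCC..
BBBBDDD....
...........
....AA.....
....AA.....
...........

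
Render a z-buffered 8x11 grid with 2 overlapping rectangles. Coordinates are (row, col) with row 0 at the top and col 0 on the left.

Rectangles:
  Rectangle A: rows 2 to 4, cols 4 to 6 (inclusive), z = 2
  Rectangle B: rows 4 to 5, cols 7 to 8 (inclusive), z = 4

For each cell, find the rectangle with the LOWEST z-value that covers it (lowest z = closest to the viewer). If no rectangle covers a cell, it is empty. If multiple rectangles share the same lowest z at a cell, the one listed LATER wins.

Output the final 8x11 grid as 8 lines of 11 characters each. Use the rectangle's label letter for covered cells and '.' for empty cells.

...........
...........
....AAA....
....AAA....
....AAABB..
.......BB..
...........
...........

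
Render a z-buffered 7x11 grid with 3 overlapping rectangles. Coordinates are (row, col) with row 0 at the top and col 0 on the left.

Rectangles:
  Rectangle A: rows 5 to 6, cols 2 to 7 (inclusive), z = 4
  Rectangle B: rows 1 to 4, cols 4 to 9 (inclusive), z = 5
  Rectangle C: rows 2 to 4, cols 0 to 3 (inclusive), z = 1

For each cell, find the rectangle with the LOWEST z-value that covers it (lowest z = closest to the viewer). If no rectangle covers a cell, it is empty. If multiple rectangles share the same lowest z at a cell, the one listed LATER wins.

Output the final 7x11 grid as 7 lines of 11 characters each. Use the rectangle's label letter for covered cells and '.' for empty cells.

...........
....BBBBBB.
CCCCBBBBBB.
CCCCBBBBBB.
CCCCBBBBBB.
..AAAAAA...
..AAAAAA...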